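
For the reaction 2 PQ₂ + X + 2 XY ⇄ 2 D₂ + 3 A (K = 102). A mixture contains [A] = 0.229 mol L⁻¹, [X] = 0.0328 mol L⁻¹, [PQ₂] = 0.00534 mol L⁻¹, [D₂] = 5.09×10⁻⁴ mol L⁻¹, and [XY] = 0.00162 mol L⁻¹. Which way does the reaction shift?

Q = [D₂]²·[A]³ / ([PQ₂]²·[X]·[XY]²) = (5.09×10⁻⁴)²·(0.229)³ / ((0.00534)²·(0.0328)·(0.00162)²) = 1270
Q = 1270 > K = 102, so the reverse reaction proceeds.

in the reverse direction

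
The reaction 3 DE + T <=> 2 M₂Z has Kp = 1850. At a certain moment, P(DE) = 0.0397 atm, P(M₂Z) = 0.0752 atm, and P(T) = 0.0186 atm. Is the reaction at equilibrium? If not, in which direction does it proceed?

Qp = P(M₂Z)² / (P(DE)³·P(T)) = (0.0752)² / ((0.0397)³·(0.0186)) = 4860
Qp = 4860 > Kp = 1850, so the reverse reaction proceeds.

toward reactants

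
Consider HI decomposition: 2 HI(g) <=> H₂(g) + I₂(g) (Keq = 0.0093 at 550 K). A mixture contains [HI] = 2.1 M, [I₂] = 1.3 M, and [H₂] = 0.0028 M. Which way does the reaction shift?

in the forward direction

Q = [H₂]·[I₂] / [HI]² = (0.0028)·(1.3) / (2.1)² = 8.3×10⁻⁴
Q = 8.3×10⁻⁴ < Keq = 0.0093, so the forward reaction proceeds.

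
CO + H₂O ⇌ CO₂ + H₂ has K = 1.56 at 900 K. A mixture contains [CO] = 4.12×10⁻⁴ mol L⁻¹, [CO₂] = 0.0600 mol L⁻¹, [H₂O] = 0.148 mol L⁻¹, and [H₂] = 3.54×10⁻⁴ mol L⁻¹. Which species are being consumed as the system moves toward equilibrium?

CO, H₂O (reactants)

Q = [CO₂]·[H₂] / ([CO]·[H₂O]) = (0.0600)·(3.54×10⁻⁴) / ((4.12×10⁻⁴)·(0.148)) = 0.348
Q = 0.348 < K = 1.56: net forward reaction.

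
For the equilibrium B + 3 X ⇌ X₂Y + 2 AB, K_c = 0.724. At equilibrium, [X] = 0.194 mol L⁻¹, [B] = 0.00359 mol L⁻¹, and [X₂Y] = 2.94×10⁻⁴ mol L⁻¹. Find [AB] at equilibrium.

At equilibrium, K_c = [X₂Y]·[AB]² / ([B]·[X]³) = 0.724.
(2.94×10⁻⁴)·([AB])² / ((0.00359)·(0.194)³) = 0.724
[AB]² = 0.0645 ⇒ [AB] = 0.254 mol L⁻¹

[AB] = 0.254 mol L⁻¹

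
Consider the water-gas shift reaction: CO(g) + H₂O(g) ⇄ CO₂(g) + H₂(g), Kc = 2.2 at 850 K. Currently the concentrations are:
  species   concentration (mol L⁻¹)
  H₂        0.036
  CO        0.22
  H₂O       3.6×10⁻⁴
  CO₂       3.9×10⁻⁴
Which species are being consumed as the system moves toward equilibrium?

Qc = [CO₂]·[H₂] / ([CO]·[H₂O]) = (3.9×10⁻⁴)·(0.036) / ((0.22)·(3.6×10⁻⁴)) = 0.18
Qc = 0.18 < Kc = 2.2: net forward reaction.

CO, H₂O (reactants)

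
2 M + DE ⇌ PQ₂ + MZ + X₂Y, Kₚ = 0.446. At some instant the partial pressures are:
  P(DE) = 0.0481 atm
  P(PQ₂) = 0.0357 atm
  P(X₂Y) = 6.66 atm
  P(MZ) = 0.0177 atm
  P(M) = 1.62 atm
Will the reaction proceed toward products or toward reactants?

Qₚ = P(PQ₂)·P(MZ)·P(X₂Y) / (P(M)²·P(DE)) = (0.0357)·(0.0177)·(6.66) / ((1.62)²·(0.0481)) = 0.0333
Qₚ = 0.0333 < Kₚ = 0.446, so the forward reaction proceeds.

toward products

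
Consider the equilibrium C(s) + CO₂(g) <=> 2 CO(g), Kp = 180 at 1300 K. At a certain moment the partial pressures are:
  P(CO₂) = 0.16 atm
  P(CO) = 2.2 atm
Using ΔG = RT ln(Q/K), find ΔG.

ΔG = -19.3 kJ/mol

(C is a pure solid — omitted from Qp.)
Qp = P(CO)² / P(CO₂) = (2.2)² / (0.16) = 30.2
ΔG = RT ln(Qp/Kp) = (8.314 J mol⁻¹ K⁻¹)(1300 K) × ln(30.2/180)
   = (10.81 kJ/mol)(-1.785) = -19.3 kJ/mol
ΔG < 0, so the forward reaction is spontaneous (proceeds forward).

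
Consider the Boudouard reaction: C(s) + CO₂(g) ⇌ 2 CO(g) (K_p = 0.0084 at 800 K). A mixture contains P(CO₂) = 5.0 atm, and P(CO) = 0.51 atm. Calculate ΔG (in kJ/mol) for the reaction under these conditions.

(C is a pure solid — omitted from Q_p.)
Q_p = P(CO)² / P(CO₂) = (0.51)² / (5.0) = 0.0520
ΔG = RT ln(Q_p/K_p) = (8.314 J mol⁻¹ K⁻¹)(800 K) × ln(0.0520/0.0084)
   = (6.651 kJ/mol)(1.823) = 12.1 kJ/mol
ΔG > 0, so the forward reaction is non-spontaneous (proceeds in reverse).

ΔG = 12.1 kJ/mol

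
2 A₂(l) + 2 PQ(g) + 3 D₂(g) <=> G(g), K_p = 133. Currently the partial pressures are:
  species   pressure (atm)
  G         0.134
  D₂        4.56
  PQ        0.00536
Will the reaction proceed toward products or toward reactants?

forward (toward products)

(A₂ is a pure liquid — omitted from Q_p.)
Q_p = P(G) / (P(PQ)²·P(D₂)³) = (0.134) / ((0.00536)²·(4.56)³) = 49.2
Q_p = 49.2 < K_p = 133, so the forward reaction proceeds.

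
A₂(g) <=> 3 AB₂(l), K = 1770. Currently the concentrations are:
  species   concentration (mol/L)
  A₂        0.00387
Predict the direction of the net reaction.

(AB₂ is a pure liquid — omitted from Q.)
Q = 1 / [A₂] = 1 / (0.00387) = 258
Q = 258 < K = 1770, so the forward reaction proceeds.

toward products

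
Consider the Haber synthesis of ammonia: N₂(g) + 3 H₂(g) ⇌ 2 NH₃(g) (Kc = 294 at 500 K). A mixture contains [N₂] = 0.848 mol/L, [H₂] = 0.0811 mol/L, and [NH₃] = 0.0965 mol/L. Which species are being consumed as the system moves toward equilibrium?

N₂, H₂ (reactants)

Qc = [NH₃]² / ([N₂]·[H₂]³) = (0.0965)² / ((0.848)·(0.0811)³) = 20.6
Qc = 20.6 < Kc = 294: net forward reaction.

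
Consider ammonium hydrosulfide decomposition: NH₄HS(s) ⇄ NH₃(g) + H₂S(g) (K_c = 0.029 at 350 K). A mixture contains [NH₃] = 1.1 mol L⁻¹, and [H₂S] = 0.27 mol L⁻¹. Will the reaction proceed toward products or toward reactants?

reverse (toward reactants)

(NH₄HS is a pure solid — omitted from Q_c.)
Q_c = [NH₃]·[H₂S] = (1.1)·(0.27) = 0.30
Q_c = 0.30 > K_c = 0.029, so the reverse reaction proceeds.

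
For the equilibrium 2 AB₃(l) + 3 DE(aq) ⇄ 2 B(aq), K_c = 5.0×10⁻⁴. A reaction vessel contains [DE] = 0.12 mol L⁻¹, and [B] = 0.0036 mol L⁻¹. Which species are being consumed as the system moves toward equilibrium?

B (products)

(AB₃ is a pure liquid — omitted from Q_c.)
Q_c = [B]² / [DE]³ = (0.0036)² / (0.12)³ = 0.0075
Q_c = 0.0075 > K_c = 5.0×10⁻⁴: net reverse reaction.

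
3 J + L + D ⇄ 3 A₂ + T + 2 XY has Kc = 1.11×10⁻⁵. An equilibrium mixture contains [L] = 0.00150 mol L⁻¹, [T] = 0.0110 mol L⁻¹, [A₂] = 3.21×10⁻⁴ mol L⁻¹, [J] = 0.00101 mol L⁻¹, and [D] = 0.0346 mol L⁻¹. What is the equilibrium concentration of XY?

At equilibrium, Kc = [A₂]³·[T]·[XY]² / ([J]³·[L]·[D]) = 1.11×10⁻⁵.
(3.21×10⁻⁴)³·(0.0110)·([XY])² / ((0.00101)³·(0.00150)·(0.0346)) = 1.11×10⁻⁵
[XY]² = 1.63×10⁻⁶ ⇒ [XY] = 0.00128 mol L⁻¹

[XY] = 0.00128 mol L⁻¹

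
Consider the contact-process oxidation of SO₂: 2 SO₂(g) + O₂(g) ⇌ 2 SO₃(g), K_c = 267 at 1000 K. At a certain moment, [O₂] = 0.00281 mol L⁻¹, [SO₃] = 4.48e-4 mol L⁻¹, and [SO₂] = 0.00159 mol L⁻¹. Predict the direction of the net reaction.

forward (toward products)

Q_c = [SO₃]² / ([SO₂]²·[O₂]) = (4.48e-4)² / ((0.00159)²·(0.00281)) = 28.3
Q_c = 28.3 < K_c = 267, so the forward reaction proceeds.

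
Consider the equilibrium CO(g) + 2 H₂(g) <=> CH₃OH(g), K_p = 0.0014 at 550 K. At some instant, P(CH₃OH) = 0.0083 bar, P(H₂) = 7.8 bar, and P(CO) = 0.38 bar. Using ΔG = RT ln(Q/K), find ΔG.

ΔG = -6.22 kJ/mol

Q_p = P(CH₃OH) / (P(CO)·P(H₂)²) = (0.0083) / ((0.38)·(7.8)²) = 3.59×10⁻⁴
ΔG = RT ln(Q_p/K_p) = (8.314 J mol⁻¹ K⁻¹)(550 K) × ln(3.59×10⁻⁴/0.0014)
   = (4.573 kJ/mol)(-1.361) = -6.22 kJ/mol
ΔG < 0, so the forward reaction is spontaneous (proceeds forward).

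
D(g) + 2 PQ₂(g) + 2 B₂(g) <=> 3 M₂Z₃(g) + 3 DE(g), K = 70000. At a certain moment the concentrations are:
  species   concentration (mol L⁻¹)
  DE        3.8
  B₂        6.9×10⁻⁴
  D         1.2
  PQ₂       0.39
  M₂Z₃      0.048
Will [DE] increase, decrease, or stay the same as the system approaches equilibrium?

Q = [M₂Z₃]³·[DE]³ / ([D]·[PQ₂]²·[B₂]²) = (0.048)³·(3.8)³ / ((1.2)·(0.39)²·(6.9×10⁻⁴)²) = 70000
Q = 70000 = K; the system is at equilibrium.

stay the same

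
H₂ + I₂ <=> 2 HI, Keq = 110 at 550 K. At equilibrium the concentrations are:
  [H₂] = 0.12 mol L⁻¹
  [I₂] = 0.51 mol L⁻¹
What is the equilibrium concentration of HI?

[HI] = 2.6 mol L⁻¹

At equilibrium, Keq = [HI]² / ([H₂]·[I₂]) = 110.
([HI])² / ((0.12)·(0.51)) = 110
[HI]² = 6.73 ⇒ [HI] = 2.6 mol L⁻¹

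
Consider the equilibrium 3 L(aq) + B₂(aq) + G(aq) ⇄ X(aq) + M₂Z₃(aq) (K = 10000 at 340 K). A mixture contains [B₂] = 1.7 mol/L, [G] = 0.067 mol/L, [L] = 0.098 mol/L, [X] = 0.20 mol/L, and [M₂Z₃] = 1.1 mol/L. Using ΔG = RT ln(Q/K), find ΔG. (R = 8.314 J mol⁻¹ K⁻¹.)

ΔG = -4.48 kJ/mol

Q = [X]·[M₂Z₃] / ([L]³·[B₂]·[G]) = (0.20)·(1.1) / ((0.098)³·(1.7)·(0.067)) = 2050
ΔG = RT ln(Q/K) = (8.314 J mol⁻¹ K⁻¹)(340 K) × ln(2050/10000)
   = (2.827 kJ/mol)(-1.585) = -4.48 kJ/mol
ΔG < 0, so the forward reaction is spontaneous (proceeds forward).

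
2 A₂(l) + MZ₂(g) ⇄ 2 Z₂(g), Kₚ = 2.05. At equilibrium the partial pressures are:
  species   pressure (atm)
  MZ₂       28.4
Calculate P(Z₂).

(A₂ is a pure liquid — omitted from Kₚ.)
At equilibrium, Kₚ = P(Z₂)² / P(MZ₂) = 2.05.
(P(Z₂))² / (28.4) = 2.05
P(Z₂)² = 58.2 ⇒ P(Z₂) = 7.63 atm

P(Z₂) = 7.63 atm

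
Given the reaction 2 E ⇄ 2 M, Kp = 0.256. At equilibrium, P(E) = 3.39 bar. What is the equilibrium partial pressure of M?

At equilibrium, Kp = P(M)² / P(E)² = 0.256.
(P(M))² / (3.39)² = 0.256
P(M)² = 2.94 ⇒ P(M) = 1.72 bar

P(M) = 1.72 bar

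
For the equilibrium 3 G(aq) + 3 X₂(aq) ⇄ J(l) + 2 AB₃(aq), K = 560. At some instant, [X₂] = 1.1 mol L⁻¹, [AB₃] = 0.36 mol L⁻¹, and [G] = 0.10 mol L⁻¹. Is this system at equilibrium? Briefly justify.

no; Q < K, reaction proceeds forward

(J is a pure liquid — omitted from Q.)
Q = [AB₃]² / ([G]³·[X₂]³) = (0.36)² / ((0.10)³·(1.1)³) = 97
Q = 97 < K = 560: net forward reaction.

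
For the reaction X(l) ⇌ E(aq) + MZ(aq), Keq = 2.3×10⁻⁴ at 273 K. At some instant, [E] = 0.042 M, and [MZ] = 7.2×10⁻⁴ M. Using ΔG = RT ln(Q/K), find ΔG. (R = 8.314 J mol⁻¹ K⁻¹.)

ΔG = -4.61 kJ/mol

(X is a pure liquid — omitted from Q.)
Q = [E]·[MZ] = (0.042)·(7.2×10⁻⁴) = 3.02×10⁻⁵
ΔG = RT ln(Q/Keq) = (8.314 J mol⁻¹ K⁻¹)(273 K) × ln(3.02×10⁻⁵/2.3×10⁻⁴)
   = (2.270 kJ/mol)(-2.030) = -4.61 kJ/mol
ΔG < 0, so the forward reaction is spontaneous (proceeds forward).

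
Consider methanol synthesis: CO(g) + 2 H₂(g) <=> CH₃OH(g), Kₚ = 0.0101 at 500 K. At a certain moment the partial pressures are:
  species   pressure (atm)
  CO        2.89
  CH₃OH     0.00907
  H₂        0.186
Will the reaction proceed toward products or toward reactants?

Qₚ = P(CH₃OH) / (P(CO)·P(H₂)²) = (0.00907) / ((2.89)·(0.186)²) = 0.0907
Qₚ = 0.0907 > Kₚ = 0.0101, so the reverse reaction proceeds.

toward reactants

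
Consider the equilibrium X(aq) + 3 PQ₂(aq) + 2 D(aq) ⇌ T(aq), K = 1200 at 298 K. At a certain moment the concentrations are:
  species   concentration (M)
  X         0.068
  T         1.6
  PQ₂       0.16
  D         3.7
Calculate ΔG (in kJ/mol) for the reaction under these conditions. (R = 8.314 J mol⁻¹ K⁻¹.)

ΔG = -2.60 kJ/mol

Q = [T] / ([X]·[PQ₂]³·[D]²) = (1.6) / ((0.068)·(0.16)³·(3.7)²) = 420
ΔG = RT ln(Q/K) = (8.314 J mol⁻¹ K⁻¹)(298 K) × ln(420/1200)
   = (2.478 kJ/mol)(-1.050) = -2.60 kJ/mol
ΔG < 0, so the forward reaction is spontaneous (proceeds forward).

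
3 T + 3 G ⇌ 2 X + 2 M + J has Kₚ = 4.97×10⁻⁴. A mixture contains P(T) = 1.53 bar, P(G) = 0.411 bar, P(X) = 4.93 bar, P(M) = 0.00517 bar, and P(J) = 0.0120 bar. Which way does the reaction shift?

Qₚ = P(X)²·P(M)²·P(J) / (P(T)³·P(G)³) = (4.93)²·(0.00517)²·(0.0120) / ((1.53)³·(0.411)³) = 3.14×10⁻⁵
Qₚ = 3.14×10⁻⁵ < Kₚ = 4.97×10⁻⁴, so the forward reaction proceeds.

forward (toward products)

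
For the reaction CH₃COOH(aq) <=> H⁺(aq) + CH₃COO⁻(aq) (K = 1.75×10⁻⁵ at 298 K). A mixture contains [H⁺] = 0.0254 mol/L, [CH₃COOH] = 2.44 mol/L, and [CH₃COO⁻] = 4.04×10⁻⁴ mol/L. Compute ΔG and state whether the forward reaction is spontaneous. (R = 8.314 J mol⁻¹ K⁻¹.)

Q = [H⁺]·[CH₃COO⁻] / [CH₃COOH] = (0.0254)·(4.04×10⁻⁴) / (2.44) = 4.21×10⁻⁶
ΔG = RT ln(Q/K) = (8.314 J mol⁻¹ K⁻¹)(298 K) × ln(4.21×10⁻⁶/1.75×10⁻⁵)
   = (2.478 kJ/mol)(-1.425) = -3.53 kJ/mol
ΔG < 0, so the forward reaction is spontaneous (proceeds forward).

ΔG = -3.53 kJ/mol; the forward reaction is spontaneous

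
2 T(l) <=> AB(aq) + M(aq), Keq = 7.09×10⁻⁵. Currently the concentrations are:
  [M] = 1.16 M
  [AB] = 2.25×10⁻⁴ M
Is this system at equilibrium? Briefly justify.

(T is a pure liquid — omitted from Q.)
Q = [AB]·[M] = (2.25×10⁻⁴)·(1.16) = 2.61×10⁻⁴
Q = 2.61×10⁻⁴ > Keq = 7.09×10⁻⁵: net reverse reaction.

no; Q > K, reaction proceeds in reverse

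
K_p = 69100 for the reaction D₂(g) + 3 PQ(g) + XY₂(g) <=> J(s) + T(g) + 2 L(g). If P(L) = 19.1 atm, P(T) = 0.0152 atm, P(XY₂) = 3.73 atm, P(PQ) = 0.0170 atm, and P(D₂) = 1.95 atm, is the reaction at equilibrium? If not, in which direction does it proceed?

toward reactants

(J is a pure solid — omitted from Q_p.)
Q_p = P(T)·P(L)² / (P(D₂)·P(PQ)³·P(XY₂)) = (0.0152)·(19.1)² / ((1.95)·(0.0170)³·(3.73)) = 1.55×10⁵
Q_p = 1.55×10⁵ > K_p = 69100, so the reverse reaction proceeds.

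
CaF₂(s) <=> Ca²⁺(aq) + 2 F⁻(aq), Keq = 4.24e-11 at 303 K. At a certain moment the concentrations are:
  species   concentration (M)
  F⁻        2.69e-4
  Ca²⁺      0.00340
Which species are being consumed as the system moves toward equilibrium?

(CaF₂ is a pure solid — omitted from Q.)
Q = [Ca²⁺]·[F⁻]² = (0.00340)·(2.69e-4)² = 2.46e-10
Q = 2.46e-10 > Keq = 4.24e-11: net reverse reaction.

Ca²⁺, F⁻ (products)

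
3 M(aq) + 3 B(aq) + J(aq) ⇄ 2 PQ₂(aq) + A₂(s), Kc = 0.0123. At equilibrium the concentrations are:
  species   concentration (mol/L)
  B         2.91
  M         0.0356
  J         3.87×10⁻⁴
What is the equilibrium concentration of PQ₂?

[PQ₂] = 7.27×10⁻⁵ mol/L

(A₂ is a pure solid — omitted from Kc.)
At equilibrium, Kc = [PQ₂]² / ([M]³·[B]³·[J]) = 0.0123.
([PQ₂])² / ((0.0356)³·(2.91)³·(3.87×10⁻⁴)) = 0.0123
[PQ₂]² = 5.29×10⁻⁹ ⇒ [PQ₂] = 7.27×10⁻⁵ mol/L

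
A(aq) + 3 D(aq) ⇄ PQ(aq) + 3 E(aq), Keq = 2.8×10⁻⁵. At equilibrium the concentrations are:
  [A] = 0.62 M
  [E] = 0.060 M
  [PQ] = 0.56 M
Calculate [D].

At equilibrium, Keq = [PQ]·[E]³ / ([A]·[D]³) = 2.8×10⁻⁵.
(0.56)·(0.060)³ / ((0.62)·([D])³) = 2.8×10⁻⁵
[D]³ = 6.97 ⇒ [D] = 1.9 M

[D] = 1.9 M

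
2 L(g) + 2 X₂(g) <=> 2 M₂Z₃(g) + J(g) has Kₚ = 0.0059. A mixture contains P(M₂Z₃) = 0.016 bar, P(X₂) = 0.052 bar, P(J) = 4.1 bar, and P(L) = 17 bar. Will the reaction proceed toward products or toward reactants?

forward (toward products)

Qₚ = P(M₂Z₃)²·P(J) / (P(L)²·P(X₂)²) = (0.016)²·(4.1) / ((17)²·(0.052)²) = 0.0013
Qₚ = 0.0013 < Kₚ = 0.0059, so the forward reaction proceeds.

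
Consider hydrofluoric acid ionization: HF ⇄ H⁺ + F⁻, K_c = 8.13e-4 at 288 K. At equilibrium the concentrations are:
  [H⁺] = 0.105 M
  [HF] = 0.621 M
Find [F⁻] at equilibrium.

At equilibrium, K_c = [H⁺]·[F⁻] / [HF] = 8.13e-4.
(0.105)·([F⁻]) / (0.621) = 8.13e-4
[F⁻] = 0.00481 M

[F⁻] = 0.00481 M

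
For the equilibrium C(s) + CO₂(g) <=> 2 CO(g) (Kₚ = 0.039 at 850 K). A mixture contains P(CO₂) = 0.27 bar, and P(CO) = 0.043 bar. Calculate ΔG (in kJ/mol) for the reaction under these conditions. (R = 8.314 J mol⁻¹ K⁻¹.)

(C is a pure solid — omitted from Qₚ.)
Qₚ = P(CO)² / P(CO₂) = (0.043)² / (0.27) = 0.00685
ΔG = RT ln(Qₚ/Kₚ) = (8.314 J mol⁻¹ K⁻¹)(850 K) × ln(0.00685/0.039)
   = (7.067 kJ/mol)(-1.739) = -12.3 kJ/mol
ΔG < 0, so the forward reaction is spontaneous (proceeds forward).

ΔG = -12.3 kJ/mol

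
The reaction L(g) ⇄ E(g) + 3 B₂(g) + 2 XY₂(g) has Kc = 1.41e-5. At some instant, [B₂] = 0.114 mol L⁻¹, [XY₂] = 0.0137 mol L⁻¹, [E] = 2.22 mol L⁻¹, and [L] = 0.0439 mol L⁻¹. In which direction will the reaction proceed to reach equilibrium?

no net change (already at equilibrium)

Qc = [E]·[B₂]³·[XY₂]² / [L] = (2.22)·(0.114)³·(0.0137)² / (0.0439) = 1.41e-5
Qc = 1.41e-5 = Kc, so the system is already at equilibrium.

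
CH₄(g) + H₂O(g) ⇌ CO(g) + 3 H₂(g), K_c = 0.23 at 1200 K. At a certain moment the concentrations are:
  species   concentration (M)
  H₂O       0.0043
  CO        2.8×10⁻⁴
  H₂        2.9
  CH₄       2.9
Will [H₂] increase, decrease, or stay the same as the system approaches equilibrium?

decrease

Q_c = [CO]·[H₂]³ / ([CH₄]·[H₂O]) = (2.8×10⁻⁴)·(2.9)³ / ((2.9)·(0.0043)) = 0.55
Q_c = 0.55 > K_c = 0.23: net reverse reaction.
H₂ is a product, so it decreases.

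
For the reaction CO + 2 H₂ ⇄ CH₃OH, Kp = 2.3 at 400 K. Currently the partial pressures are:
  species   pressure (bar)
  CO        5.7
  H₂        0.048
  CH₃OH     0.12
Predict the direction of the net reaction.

reverse (toward reactants)

Qp = P(CH₃OH) / (P(CO)·P(H₂)²) = (0.12) / ((5.7)·(0.048)²) = 9.1
Qp = 9.1 > Kp = 2.3, so the reverse reaction proceeds.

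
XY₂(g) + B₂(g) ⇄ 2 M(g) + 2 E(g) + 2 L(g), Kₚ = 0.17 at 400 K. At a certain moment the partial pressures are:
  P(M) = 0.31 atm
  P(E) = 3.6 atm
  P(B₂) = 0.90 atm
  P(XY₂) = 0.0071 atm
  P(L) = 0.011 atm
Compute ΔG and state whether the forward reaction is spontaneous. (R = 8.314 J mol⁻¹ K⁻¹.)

Qₚ = P(M)²·P(E)²·P(L)² / (P(XY₂)·P(B₂)) = (0.31)²·(3.6)²·(0.011)² / ((0.0071)·(0.90)) = 0.0236
ΔG = RT ln(Qₚ/Kₚ) = (8.314 J mol⁻¹ K⁻¹)(400 K) × ln(0.0236/0.17)
   = (3.326 kJ/mol)(-1.975) = -6.57 kJ/mol
ΔG < 0, so the forward reaction is spontaneous (proceeds forward).

ΔG = -6.57 kJ/mol; the forward reaction is spontaneous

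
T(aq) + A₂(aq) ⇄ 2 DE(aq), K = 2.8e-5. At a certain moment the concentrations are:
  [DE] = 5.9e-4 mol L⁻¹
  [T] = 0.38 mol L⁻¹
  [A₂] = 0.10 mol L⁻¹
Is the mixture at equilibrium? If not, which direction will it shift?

no; Q < K, reaction proceeds forward

Q = [DE]² / ([T]·[A₂]) = (5.9e-4)² / ((0.38)·(0.10)) = 9.2e-6
Q = 9.2e-6 < K = 2.8e-5: net forward reaction.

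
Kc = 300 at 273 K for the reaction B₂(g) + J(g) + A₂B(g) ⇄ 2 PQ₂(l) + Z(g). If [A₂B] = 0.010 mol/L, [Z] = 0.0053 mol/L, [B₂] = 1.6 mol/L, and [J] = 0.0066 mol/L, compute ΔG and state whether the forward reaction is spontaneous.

ΔG = -4.06 kJ/mol; the forward reaction is spontaneous

(PQ₂ is a pure liquid — omitted from Qc.)
Qc = [Z] / ([B₂]·[J]·[A₂B]) = (0.0053) / ((1.6)·(0.0066)·(0.010)) = 50.2
ΔG = RT ln(Qc/Kc) = (8.314 J mol⁻¹ K⁻¹)(273 K) × ln(50.2/300)
   = (2.270 kJ/mol)(-1.788) = -4.06 kJ/mol
ΔG < 0, so the forward reaction is spontaneous (proceeds forward).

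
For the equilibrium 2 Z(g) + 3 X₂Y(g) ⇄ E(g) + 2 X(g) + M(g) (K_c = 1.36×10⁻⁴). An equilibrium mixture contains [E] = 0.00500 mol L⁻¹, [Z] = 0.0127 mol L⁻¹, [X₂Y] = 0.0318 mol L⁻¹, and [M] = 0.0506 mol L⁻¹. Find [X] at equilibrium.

At equilibrium, K_c = [E]·[X]²·[M] / ([Z]²·[X₂Y]³) = 1.36×10⁻⁴.
(0.00500)·([X])²·(0.0506) / ((0.0127)²·(0.0318)³) = 1.36×10⁻⁴
[X]² = 2.79×10⁻⁹ ⇒ [X] = 5.28×10⁻⁵ mol L⁻¹

[X] = 5.28×10⁻⁵ mol L⁻¹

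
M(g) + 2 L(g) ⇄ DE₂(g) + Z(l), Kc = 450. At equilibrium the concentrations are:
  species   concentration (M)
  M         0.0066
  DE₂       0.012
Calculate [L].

[L] = 0.064 M

(Z is a pure liquid — omitted from Kc.)
At equilibrium, Kc = [DE₂] / ([M]·[L]²) = 450.
(0.012) / ((0.0066)·([L])²) = 450
[L]² = 0.00404 ⇒ [L] = 0.064 M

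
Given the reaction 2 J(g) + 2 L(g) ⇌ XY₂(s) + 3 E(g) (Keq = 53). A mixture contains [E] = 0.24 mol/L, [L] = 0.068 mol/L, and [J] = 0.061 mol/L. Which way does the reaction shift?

toward reactants

(XY₂ is a pure solid — omitted from Q.)
Q = [E]³ / ([J]²·[L]²) = (0.24)³ / ((0.061)²·(0.068)²) = 800
Q = 800 > Keq = 53, so the reverse reaction proceeds.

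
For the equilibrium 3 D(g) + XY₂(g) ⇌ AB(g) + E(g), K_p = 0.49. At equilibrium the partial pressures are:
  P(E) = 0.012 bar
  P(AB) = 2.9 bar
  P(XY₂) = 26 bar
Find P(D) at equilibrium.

At equilibrium, K_p = P(AB)·P(E) / (P(D)³·P(XY₂)) = 0.49.
(2.9)·(0.012) / ((P(D))³·(26)) = 0.49
P(D)³ = 0.00273 ⇒ P(D) = 0.14 bar

P(D) = 0.14 bar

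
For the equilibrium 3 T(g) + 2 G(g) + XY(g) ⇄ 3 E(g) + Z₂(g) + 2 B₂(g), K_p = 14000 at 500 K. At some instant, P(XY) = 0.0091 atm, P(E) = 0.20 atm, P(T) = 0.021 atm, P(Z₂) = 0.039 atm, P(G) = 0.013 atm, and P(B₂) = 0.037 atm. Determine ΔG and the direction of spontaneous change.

ΔG = 3.17 kJ/mol; the forward reaction is non-spontaneous

Q_p = P(E)³·P(Z₂)·P(B₂)² / (P(T)³·P(G)²·P(XY)) = (0.20)³·(0.039)·(0.037)² / ((0.021)³·(0.013)²·(0.0091)) = 30000
ΔG = RT ln(Q_p/K_p) = (8.314 J mol⁻¹ K⁻¹)(500 K) × ln(30000/14000)
   = (4.157 kJ/mol)(0.7621) = 3.17 kJ/mol
ΔG > 0, so the forward reaction is non-spontaneous (proceeds in reverse).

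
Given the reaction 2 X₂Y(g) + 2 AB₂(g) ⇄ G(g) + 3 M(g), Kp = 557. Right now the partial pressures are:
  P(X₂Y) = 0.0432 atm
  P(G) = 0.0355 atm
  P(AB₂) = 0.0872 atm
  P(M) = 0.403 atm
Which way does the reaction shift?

to the right

Qp = P(G)·P(M)³ / (P(X₂Y)²·P(AB₂)²) = (0.0355)·(0.403)³ / ((0.0432)²·(0.0872)²) = 164
Qp = 164 < Kp = 557, so the forward reaction proceeds.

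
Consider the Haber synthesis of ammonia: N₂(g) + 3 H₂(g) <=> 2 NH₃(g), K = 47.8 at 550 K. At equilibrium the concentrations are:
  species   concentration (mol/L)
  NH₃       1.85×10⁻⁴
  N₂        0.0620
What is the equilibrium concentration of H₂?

At equilibrium, K = [NH₃]² / ([N₂]·[H₂]³) = 47.8.
(1.85×10⁻⁴)² / ((0.0620)·([H₂])³) = 47.8
[H₂]³ = 1.15×10⁻⁸ ⇒ [H₂] = 0.00226 mol/L

[H₂] = 0.00226 mol/L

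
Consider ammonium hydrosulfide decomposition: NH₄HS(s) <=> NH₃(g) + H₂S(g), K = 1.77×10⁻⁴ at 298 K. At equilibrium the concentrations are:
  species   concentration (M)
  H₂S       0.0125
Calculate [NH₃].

(NH₄HS is a pure solid — omitted from K.)
At equilibrium, K = [NH₃]·[H₂S] = 1.77×10⁻⁴.
([NH₃])·(0.0125) = 1.77×10⁻⁴
[NH₃] = 0.0142 M

[NH₃] = 0.0142 M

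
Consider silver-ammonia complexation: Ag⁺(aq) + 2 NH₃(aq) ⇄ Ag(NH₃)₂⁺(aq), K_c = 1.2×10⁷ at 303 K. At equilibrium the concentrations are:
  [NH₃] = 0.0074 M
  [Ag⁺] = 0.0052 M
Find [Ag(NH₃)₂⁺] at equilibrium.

At equilibrium, K_c = [Ag(NH₃)₂⁺] / ([Ag⁺]·[NH₃]²) = 1.2×10⁷.
([Ag(NH₃)₂⁺]) / ((0.0052)·(0.0074)²) = 1.2×10⁷
[Ag(NH₃)₂⁺] = 3.42 = 3.4 M

[Ag(NH₃)₂⁺] = 3.4 M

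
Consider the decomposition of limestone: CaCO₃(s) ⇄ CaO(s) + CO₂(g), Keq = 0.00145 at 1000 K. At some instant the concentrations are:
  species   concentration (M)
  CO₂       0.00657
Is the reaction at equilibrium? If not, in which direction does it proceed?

in the reverse direction

(CaCO₃, CaO are pure solids — omitted from Q.)
Q = [CO₂] = 0.00657
Q = 0.00657 > Keq = 0.00145, so the reverse reaction proceeds.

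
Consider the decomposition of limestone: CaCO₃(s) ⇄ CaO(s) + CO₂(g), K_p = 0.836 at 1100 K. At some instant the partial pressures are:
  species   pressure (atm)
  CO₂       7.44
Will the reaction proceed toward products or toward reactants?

to the left

(CaCO₃, CaO are pure solids — omitted from Q_p.)
Q_p = P(CO₂) = 7.44
Q_p = 7.44 > K_p = 0.836, so the reverse reaction proceeds.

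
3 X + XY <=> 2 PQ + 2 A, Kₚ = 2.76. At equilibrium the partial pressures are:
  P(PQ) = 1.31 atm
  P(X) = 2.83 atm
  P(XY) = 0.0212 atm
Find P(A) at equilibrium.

P(A) = 0.879 atm

At equilibrium, Kₚ = P(PQ)²·P(A)² / (P(X)³·P(XY)) = 2.76.
(1.31)²·(P(A))² / ((2.83)³·(0.0212)) = 2.76
P(A)² = 0.773 ⇒ P(A) = 0.879 atm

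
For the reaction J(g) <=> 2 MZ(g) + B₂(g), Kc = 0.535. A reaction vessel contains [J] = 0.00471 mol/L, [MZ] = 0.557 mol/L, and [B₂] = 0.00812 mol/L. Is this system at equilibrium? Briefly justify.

yes, at equilibrium

Qc = [MZ]²·[B₂] / [J] = (0.557)²·(0.00812) / (0.00471) = 0.535
Qc = 0.535 = Kc; the system is at equilibrium.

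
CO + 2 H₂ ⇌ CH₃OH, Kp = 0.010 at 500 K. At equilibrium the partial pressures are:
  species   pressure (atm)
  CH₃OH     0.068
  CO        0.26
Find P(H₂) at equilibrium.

At equilibrium, Kp = P(CH₃OH) / (P(CO)·P(H₂)²) = 0.010.
(0.068) / ((0.26)·(P(H₂))²) = 0.010
P(H₂)² = 26.2 ⇒ P(H₂) = 5.1 atm

P(H₂) = 5.1 atm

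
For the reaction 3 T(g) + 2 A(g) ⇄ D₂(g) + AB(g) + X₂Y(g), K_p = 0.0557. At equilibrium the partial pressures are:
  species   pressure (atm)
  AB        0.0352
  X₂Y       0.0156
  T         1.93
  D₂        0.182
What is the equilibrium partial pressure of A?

At equilibrium, K_p = P(D₂)·P(AB)·P(X₂Y) / (P(T)³·P(A)²) = 0.0557.
(0.182)·(0.0352)·(0.0156) / ((1.93)³·(P(A))²) = 0.0557
P(A)² = 2.50×10⁻⁴ ⇒ P(A) = 0.0158 atm

P(A) = 0.0158 atm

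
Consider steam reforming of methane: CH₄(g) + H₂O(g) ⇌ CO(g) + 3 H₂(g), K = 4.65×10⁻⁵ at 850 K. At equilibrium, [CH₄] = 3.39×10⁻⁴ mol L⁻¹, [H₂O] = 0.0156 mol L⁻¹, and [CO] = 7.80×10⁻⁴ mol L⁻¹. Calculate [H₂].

[H₂] = 0.00681 mol L⁻¹

At equilibrium, K = [CO]·[H₂]³ / ([CH₄]·[H₂O]) = 4.65×10⁻⁵.
(7.80×10⁻⁴)·([H₂])³ / ((3.39×10⁻⁴)·(0.0156)) = 4.65×10⁻⁵
[H₂]³ = 3.15×10⁻⁷ ⇒ [H₂] = 0.00681 mol L⁻¹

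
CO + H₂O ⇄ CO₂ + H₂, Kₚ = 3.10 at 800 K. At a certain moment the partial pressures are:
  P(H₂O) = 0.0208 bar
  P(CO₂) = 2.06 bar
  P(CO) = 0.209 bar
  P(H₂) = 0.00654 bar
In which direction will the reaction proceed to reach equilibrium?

no net change (already at equilibrium)

Qₚ = P(CO₂)·P(H₂) / (P(CO)·P(H₂O)) = (2.06)·(0.00654) / ((0.209)·(0.0208)) = 3.10
Qₚ = 3.10 = Kₚ, so the system is already at equilibrium.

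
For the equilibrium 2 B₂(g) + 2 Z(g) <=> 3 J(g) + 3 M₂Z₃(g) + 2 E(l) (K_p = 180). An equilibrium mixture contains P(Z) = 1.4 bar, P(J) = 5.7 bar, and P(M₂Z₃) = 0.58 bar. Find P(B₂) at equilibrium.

P(B₂) = 0.32 bar

(E is a pure liquid — omitted from K_p.)
At equilibrium, K_p = P(J)³·P(M₂Z₃)³ / (P(B₂)²·P(Z)²) = 180.
(5.7)³·(0.58)³ / ((P(B₂))²·(1.4)²) = 180
P(B₂)² = 0.102 ⇒ P(B₂) = 0.32 bar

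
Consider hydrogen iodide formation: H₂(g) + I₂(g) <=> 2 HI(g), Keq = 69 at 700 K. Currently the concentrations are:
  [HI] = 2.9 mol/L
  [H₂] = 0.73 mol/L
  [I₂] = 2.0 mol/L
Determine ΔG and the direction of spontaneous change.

Q = [HI]² / ([H₂]·[I₂]) = (2.9)² / ((0.73)·(2.0)) = 5.76
ΔG = RT ln(Q/Keq) = (8.314 J mol⁻¹ K⁻¹)(700 K) × ln(5.76/69)
   = (5.820 kJ/mol)(-2.483) = -14.5 kJ/mol
ΔG < 0, so the forward reaction is spontaneous (proceeds forward).

ΔG = -14.5 kJ/mol; the forward reaction is spontaneous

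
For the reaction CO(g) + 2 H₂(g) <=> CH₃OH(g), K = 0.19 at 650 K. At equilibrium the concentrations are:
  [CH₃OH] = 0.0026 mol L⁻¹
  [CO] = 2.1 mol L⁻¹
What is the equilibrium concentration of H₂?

[H₂] = 0.081 mol L⁻¹

At equilibrium, K = [CH₃OH] / ([CO]·[H₂]²) = 0.19.
(0.0026) / ((2.1)·([H₂])²) = 0.19
[H₂]² = 0.00652 ⇒ [H₂] = 0.081 mol L⁻¹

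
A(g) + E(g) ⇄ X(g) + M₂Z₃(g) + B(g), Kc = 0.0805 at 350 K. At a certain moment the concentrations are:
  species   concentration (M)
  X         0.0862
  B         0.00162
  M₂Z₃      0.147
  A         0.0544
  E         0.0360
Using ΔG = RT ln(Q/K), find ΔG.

Qc = [X]·[M₂Z₃]·[B] / ([A]·[E]) = (0.0862)·(0.147)·(0.00162) / ((0.0544)·(0.0360)) = 0.0105
ΔG = RT ln(Qc/Kc) = (8.314 J mol⁻¹ K⁻¹)(350 K) × ln(0.0105/0.0805)
   = (2.910 kJ/mol)(-2.037) = -5.93 kJ/mol
ΔG < 0, so the forward reaction is spontaneous (proceeds forward).

ΔG = -5.93 kJ/mol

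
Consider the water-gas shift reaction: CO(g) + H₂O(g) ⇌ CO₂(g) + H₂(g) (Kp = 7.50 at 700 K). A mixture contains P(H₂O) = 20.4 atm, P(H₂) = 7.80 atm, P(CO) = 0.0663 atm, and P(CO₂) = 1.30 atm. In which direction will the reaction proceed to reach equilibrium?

Qp = P(CO₂)·P(H₂) / (P(CO)·P(H₂O)) = (1.30)·(7.80) / ((0.0663)·(20.4)) = 7.50
Qp = 7.50 = Kp, so the system is already at equilibrium.

neither direction; the system is at equilibrium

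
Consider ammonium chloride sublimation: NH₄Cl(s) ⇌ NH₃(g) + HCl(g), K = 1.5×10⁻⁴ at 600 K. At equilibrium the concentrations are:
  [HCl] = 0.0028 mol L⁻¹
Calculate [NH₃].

(NH₄Cl is a pure solid — omitted from K.)
At equilibrium, K = [NH₃]·[HCl] = 1.5×10⁻⁴.
([NH₃])·(0.0028) = 1.5×10⁻⁴
[NH₃] = 0.0536 = 0.054 mol L⁻¹

[NH₃] = 0.054 mol L⁻¹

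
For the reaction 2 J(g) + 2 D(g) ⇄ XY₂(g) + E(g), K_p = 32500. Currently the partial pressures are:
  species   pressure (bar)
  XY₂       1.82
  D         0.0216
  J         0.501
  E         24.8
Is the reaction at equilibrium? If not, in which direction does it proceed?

Q_p = P(XY₂)·P(E) / (P(J)²·P(D)²) = (1.82)·(24.8) / ((0.501)²·(0.0216)²) = 3.85×10⁵
Q_p = 3.85×10⁵ > K_p = 32500, so the reverse reaction proceeds.

to the left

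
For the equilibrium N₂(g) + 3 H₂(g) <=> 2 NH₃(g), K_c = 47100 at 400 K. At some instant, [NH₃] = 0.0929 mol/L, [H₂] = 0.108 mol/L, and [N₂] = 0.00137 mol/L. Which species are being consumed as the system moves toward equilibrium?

N₂, H₂ (reactants)

Q_c = [NH₃]² / ([N₂]·[H₂]³) = (0.0929)² / ((0.00137)·(0.108)³) = 5000
Q_c = 5000 < K_c = 47100: net forward reaction.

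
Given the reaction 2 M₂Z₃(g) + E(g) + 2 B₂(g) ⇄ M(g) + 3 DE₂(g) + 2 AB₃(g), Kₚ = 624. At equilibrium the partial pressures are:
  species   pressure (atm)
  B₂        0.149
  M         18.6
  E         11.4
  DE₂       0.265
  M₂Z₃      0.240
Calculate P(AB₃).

At equilibrium, Kₚ = P(M)·P(DE₂)³·P(AB₃)² / (P(M₂Z₃)²·P(E)·P(B₂)²) = 624.
(18.6)·(0.265)³·(P(AB₃))² / ((0.240)²·(11.4)·(0.149)²) = 624
P(AB₃)² = 26.3 ⇒ P(AB₃) = 5.13 atm

P(AB₃) = 5.13 atm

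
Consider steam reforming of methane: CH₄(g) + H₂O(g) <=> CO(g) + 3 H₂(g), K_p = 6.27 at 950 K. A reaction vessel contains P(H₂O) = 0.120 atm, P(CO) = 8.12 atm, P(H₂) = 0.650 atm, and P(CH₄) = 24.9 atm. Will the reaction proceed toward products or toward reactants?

Q_p = P(CO)·P(H₂)³ / (P(CH₄)·P(H₂O)) = (8.12)·(0.650)³ / ((24.9)·(0.120)) = 0.746
Q_p = 0.746 < K_p = 6.27, so the forward reaction proceeds.

in the forward direction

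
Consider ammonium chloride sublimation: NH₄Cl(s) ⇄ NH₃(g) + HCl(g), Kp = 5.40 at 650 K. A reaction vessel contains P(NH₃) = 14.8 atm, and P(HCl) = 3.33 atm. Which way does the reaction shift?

reverse (toward reactants)

(NH₄Cl is a pure solid — omitted from Qp.)
Qp = P(NH₃)·P(HCl) = (14.8)·(3.33) = 49.3
Qp = 49.3 > Kp = 5.40, so the reverse reaction proceeds.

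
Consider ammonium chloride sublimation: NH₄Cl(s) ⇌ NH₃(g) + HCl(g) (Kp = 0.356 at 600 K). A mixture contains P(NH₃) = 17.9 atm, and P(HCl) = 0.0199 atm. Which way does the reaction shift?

(NH₄Cl is a pure solid — omitted from Qp.)
Qp = P(NH₃)·P(HCl) = (17.9)·(0.0199) = 0.356
Qp = 0.356 = Kp, so the system is already at equilibrium.

no net change (already at equilibrium)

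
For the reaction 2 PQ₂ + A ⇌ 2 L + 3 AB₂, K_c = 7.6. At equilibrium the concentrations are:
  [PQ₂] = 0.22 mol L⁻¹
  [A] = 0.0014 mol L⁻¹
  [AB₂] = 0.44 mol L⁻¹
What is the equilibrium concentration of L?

At equilibrium, K_c = [L]²·[AB₂]³ / ([PQ₂]²·[A]) = 7.6.
([L])²·(0.44)³ / ((0.22)²·(0.0014)) = 7.6
[L]² = 0.00605 ⇒ [L] = 0.078 mol L⁻¹

[L] = 0.078 mol L⁻¹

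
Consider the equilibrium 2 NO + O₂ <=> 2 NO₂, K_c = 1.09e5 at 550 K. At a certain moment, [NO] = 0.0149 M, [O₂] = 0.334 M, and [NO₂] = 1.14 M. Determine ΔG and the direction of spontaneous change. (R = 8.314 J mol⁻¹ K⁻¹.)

ΔG = -8.36 kJ/mol; the forward reaction is spontaneous

Q_c = [NO₂]² / ([NO]²·[O₂]) = (1.14)² / ((0.0149)²·(0.334)) = 17500
ΔG = RT ln(Q_c/K_c) = (8.314 J mol⁻¹ K⁻¹)(550 K) × ln(17500/1.09e5)
   = (4.573 kJ/mol)(-1.829) = -8.36 kJ/mol
ΔG < 0, so the forward reaction is spontaneous (proceeds forward).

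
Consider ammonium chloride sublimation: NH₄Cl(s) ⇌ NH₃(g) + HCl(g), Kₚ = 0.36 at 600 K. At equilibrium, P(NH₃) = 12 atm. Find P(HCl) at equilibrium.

P(HCl) = 0.030 atm

(NH₄Cl is a pure solid — omitted from Kₚ.)
At equilibrium, Kₚ = P(NH₃)·P(HCl) = 0.36.
(12)·(P(HCl)) = 0.36
P(HCl) = 0.0300 = 0.030 atm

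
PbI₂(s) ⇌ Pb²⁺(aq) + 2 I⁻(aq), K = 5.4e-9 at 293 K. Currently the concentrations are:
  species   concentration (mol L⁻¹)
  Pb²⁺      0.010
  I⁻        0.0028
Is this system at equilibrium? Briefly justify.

(PbI₂ is a pure solid — omitted from Q.)
Q = [Pb²⁺]·[I⁻]² = (0.010)·(0.0028)² = 7.8e-8
Q = 7.8e-8 > K = 5.4e-9: net reverse reaction.

no; Q > K, reaction proceeds in reverse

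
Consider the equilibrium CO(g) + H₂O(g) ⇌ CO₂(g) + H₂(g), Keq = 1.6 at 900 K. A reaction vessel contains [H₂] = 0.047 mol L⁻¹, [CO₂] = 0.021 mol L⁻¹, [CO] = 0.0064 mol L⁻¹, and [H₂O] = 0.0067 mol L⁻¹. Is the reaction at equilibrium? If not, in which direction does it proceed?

Q = [CO₂]·[H₂] / ([CO]·[H₂O]) = (0.021)·(0.047) / ((0.0064)·(0.0067)) = 23
Q = 23 > Keq = 1.6, so the reverse reaction proceeds.

reverse (toward reactants)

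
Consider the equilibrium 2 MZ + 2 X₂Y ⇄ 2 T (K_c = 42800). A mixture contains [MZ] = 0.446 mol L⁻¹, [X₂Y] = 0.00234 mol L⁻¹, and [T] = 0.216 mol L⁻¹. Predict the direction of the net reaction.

Q_c = [T]² / ([MZ]²·[X₂Y]²) = (0.216)² / ((0.446)²·(0.00234)²) = 42800
Q_c = 42800 = K_c, so the system is already at equilibrium.

at equilibrium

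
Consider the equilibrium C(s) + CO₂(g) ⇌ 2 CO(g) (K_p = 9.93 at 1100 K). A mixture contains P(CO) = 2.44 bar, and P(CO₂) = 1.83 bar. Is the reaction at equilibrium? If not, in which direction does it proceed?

(C is a pure solid — omitted from Q_p.)
Q_p = P(CO)² / P(CO₂) = (2.44)² / (1.83) = 3.25
Q_p = 3.25 < K_p = 9.93, so the forward reaction proceeds.

to the right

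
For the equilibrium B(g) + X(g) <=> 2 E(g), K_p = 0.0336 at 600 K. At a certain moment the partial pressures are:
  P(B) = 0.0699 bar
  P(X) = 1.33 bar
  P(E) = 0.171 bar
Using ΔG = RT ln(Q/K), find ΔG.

Q_p = P(E)² / (P(B)·P(X)) = (0.171)² / ((0.0699)·(1.33)) = 0.315
ΔG = RT ln(Q_p/K_p) = (8.314 J mol⁻¹ K⁻¹)(600 K) × ln(0.315/0.0336)
   = (4.988 kJ/mol)(2.238) = 11.2 kJ/mol
ΔG > 0, so the forward reaction is non-spontaneous (proceeds in reverse).

ΔG = 11.2 kJ/mol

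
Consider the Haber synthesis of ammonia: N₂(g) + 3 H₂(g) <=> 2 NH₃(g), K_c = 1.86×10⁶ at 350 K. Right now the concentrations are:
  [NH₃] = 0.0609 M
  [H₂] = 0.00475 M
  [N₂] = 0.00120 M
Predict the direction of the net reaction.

toward reactants

Q_c = [NH₃]² / ([N₂]·[H₂]³) = (0.0609)² / ((0.00120)·(0.00475)³) = 2.88×10⁷
Q_c = 2.88×10⁷ > K_c = 1.86×10⁶, so the reverse reaction proceeds.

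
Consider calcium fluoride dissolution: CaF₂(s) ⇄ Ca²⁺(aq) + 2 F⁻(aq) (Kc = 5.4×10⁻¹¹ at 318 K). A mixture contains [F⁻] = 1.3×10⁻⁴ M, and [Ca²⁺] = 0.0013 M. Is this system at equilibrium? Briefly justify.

(CaF₂ is a pure solid — omitted from Qc.)
Qc = [Ca²⁺]·[F⁻]² = (0.0013)·(1.3×10⁻⁴)² = 2.2×10⁻¹¹
Qc = 2.2×10⁻¹¹ < Kc = 5.4×10⁻¹¹: net forward reaction.

no; Q < K, reaction proceeds forward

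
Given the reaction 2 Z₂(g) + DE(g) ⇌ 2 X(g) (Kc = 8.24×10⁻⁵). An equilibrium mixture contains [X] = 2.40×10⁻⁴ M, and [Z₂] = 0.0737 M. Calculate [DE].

At equilibrium, Kc = [X]² / ([Z₂]²·[DE]) = 8.24×10⁻⁵.
(2.40×10⁻⁴)² / ((0.0737)²·([DE])) = 8.24×10⁻⁵
[DE] = 0.129 M

[DE] = 0.129 M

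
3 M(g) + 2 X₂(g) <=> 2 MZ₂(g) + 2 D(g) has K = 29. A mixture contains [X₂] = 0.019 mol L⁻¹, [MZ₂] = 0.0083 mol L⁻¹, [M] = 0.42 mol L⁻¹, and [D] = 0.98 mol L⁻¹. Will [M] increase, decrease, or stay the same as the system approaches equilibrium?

Q = [MZ₂]²·[D]² / ([M]³·[X₂]²) = (0.0083)²·(0.98)² / ((0.42)³·(0.019)²) = 2.5
Q = 2.5 < K = 29: net forward reaction.
M is a reactant, so it decreases.

decrease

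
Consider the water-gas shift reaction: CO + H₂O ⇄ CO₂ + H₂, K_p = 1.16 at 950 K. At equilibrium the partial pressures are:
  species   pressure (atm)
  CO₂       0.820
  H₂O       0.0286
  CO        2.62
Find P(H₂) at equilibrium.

P(H₂) = 0.106 atm

At equilibrium, K_p = P(CO₂)·P(H₂) / (P(CO)·P(H₂O)) = 1.16.
(0.820)·(P(H₂)) / ((2.62)·(0.0286)) = 1.16
P(H₂) = 0.106 atm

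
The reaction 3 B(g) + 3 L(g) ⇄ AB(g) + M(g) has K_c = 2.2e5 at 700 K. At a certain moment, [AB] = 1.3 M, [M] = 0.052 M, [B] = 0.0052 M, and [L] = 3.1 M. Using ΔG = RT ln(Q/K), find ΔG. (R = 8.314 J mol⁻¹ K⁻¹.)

ΔG = -15.2 kJ/mol

Q_c = [AB]·[M] / ([B]³·[L]³) = (1.3)·(0.052) / ((0.0052)³·(3.1)³) = 16100
ΔG = RT ln(Q_c/K_c) = (8.314 J mol⁻¹ K⁻¹)(700 K) × ln(16100/2.2e5)
   = (5.820 kJ/mol)(-2.615) = -15.2 kJ/mol
ΔG < 0, so the forward reaction is spontaneous (proceeds forward).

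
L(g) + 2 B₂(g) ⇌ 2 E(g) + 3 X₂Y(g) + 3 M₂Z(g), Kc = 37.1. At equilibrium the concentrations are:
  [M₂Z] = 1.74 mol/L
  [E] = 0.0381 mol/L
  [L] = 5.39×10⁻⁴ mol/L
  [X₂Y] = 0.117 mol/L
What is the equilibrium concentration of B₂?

At equilibrium, Kc = [E]²·[X₂Y]³·[M₂Z]³ / ([L]·[B₂]²) = 37.1.
(0.0381)²·(0.117)³·(1.74)³ / ((5.39×10⁻⁴)·([B₂])²) = 37.1
[B₂]² = 6.12×10⁻⁴ ⇒ [B₂] = 0.0247 mol/L

[B₂] = 0.0247 mol/L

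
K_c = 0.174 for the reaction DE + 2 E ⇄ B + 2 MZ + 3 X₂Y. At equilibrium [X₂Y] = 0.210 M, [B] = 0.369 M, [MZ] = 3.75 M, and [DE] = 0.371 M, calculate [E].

At equilibrium, K_c = [B]·[MZ]²·[X₂Y]³ / ([DE]·[E]²) = 0.174.
(0.369)·(3.75)²·(0.210)³ / ((0.371)·([E])²) = 0.174
[E]² = 0.744 ⇒ [E] = 0.863 M

[E] = 0.863 M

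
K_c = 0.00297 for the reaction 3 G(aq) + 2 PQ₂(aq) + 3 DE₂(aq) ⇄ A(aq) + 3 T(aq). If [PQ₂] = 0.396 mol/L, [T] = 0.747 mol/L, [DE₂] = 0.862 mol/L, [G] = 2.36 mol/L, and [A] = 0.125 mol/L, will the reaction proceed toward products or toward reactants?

Q_c = [A]·[T]³ / ([G]³·[PQ₂]²·[DE₂]³) = (0.125)·(0.747)³ / ((2.36)³·(0.396)²·(0.862)³) = 0.0395
Q_c = 0.0395 > K_c = 0.00297, so the reverse reaction proceeds.

reverse (toward reactants)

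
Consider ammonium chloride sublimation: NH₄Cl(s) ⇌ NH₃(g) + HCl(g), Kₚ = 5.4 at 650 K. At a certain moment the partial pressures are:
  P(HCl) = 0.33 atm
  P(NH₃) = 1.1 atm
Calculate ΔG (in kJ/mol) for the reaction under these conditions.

(NH₄Cl is a pure solid — omitted from Qₚ.)
Qₚ = P(NH₃)·P(HCl) = (1.1)·(0.33) = 0.363
ΔG = RT ln(Qₚ/Kₚ) = (8.314 J mol⁻¹ K⁻¹)(650 K) × ln(0.363/5.4)
   = (5.404 kJ/mol)(-2.700) = -14.6 kJ/mol
ΔG < 0, so the forward reaction is spontaneous (proceeds forward).

ΔG = -14.6 kJ/mol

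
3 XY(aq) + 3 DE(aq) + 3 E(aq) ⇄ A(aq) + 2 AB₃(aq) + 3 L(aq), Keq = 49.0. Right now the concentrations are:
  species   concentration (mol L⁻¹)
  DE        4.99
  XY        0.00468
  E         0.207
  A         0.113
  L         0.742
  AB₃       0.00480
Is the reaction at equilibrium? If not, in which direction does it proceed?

Q = [A]·[AB₃]²·[L]³ / ([XY]³·[DE]³·[E]³) = (0.113)·(0.00480)²·(0.742)³ / ((0.00468)³·(4.99)³·(0.207)³) = 9.42
Q = 9.42 < Keq = 49.0, so the forward reaction proceeds.

to the right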